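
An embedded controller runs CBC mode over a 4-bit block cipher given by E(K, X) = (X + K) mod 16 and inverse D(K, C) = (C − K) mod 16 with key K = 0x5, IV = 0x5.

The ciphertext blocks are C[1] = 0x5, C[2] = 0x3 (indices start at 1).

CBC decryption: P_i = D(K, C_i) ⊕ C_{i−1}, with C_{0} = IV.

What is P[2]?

P[2] = 0xB

P[2]: D(K, 0x3) = 0xE; 0xE ⊕ 0x5 = 0xB.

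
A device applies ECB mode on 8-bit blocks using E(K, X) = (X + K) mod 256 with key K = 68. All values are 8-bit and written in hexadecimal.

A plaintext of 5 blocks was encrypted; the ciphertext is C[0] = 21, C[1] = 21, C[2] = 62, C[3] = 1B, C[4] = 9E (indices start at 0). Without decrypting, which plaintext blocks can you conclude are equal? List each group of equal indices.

P[0] = P[1]

ECB encrypts each block independently with the same key, so equal ciphertext blocks imply equal plaintext blocks.
C[0] = C[1] = 21, so P[0] = P[1].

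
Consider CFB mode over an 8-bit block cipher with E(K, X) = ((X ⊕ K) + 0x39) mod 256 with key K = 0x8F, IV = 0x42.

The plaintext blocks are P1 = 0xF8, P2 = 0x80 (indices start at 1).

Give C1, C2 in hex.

CFB encryption: C_i = P_i ⊕ E(K, C_{i−1}), with C_{0} = IV.
C1: E(K, 0x42) = 0x06; 0xF8 ⊕ 0x06 = 0xFE.
C2: E(K, 0xFE) = 0xAA; 0x80 ⊕ 0xAA = 0x2A.

C1 = 0xFE, C2 = 0x2A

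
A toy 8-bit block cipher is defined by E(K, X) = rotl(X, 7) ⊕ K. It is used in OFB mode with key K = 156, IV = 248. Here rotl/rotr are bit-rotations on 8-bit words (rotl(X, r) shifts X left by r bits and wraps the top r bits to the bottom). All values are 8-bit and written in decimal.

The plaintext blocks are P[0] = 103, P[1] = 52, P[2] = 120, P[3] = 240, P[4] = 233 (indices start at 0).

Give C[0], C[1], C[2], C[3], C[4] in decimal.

C[0] = 135, C[1] = 216, C[2] = 146, C[3] = 25, C[4] = 129

OFB encryption: S_i = E(K, S_{i−1}) with S_{−1} = IV; C_i = P_i ⊕ S_i.
C[0]: S = E(K, 248) = 224; 103 ⊕ 224 = 135.
C[1]: S = E(K, 224) = 236; 52 ⊕ 236 = 216.
C[2]: S = E(K, 236) = 234; 120 ⊕ 234 = 146.
C[3]: S = E(K, 234) = 233; 240 ⊕ 233 = 25.
C[4]: S = E(K, 233) = 104; 233 ⊕ 104 = 129.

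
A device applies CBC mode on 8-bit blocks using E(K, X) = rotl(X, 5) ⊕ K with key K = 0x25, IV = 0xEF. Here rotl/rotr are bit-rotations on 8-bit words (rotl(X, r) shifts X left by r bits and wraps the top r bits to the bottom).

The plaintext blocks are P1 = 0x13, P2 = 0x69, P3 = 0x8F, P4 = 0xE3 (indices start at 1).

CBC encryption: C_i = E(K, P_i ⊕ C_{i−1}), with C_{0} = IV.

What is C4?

C1: P1 ⊕ 0xEF = 0xFC; E(K, 0xFC) = 0xBA.
C2: P2 ⊕ 0xBA = 0xD3; E(K, 0xD3) = 0x5F.
C3: P3 ⊕ 0x5F = 0xD0; E(K, 0xD0) = 0x3F.
C4: P4 ⊕ 0x3F = 0xDC; E(K, 0xDC) = 0xBE.

C4 = 0xBE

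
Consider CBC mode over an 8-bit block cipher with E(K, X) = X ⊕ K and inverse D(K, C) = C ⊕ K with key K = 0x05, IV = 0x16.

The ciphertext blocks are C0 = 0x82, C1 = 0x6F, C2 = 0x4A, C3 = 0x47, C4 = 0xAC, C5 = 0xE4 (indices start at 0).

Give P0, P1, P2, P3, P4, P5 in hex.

CBC decryption: P_i = D(K, C_i) ⊕ C_{i−1}, with C_{−1} = IV.
P0: D(K, 0x82) = 0x87; 0x87 ⊕ 0x16 = 0x91.
P1: D(K, 0x6F) = 0x6A; 0x6A ⊕ 0x82 = 0xE8.
P2: D(K, 0x4A) = 0x4F; 0x4F ⊕ 0x6F = 0x20.
P3: D(K, 0x47) = 0x42; 0x42 ⊕ 0x4A = 0x08.
P4: D(K, 0xAC) = 0xA9; 0xA9 ⊕ 0x47 = 0xEE.
P5: D(K, 0xE4) = 0xE1; 0xE1 ⊕ 0xAC = 0x4D.

P0 = 0x91, P1 = 0xE8, P2 = 0x20, P3 = 0x08, P4 = 0xEE, P5 = 0x4D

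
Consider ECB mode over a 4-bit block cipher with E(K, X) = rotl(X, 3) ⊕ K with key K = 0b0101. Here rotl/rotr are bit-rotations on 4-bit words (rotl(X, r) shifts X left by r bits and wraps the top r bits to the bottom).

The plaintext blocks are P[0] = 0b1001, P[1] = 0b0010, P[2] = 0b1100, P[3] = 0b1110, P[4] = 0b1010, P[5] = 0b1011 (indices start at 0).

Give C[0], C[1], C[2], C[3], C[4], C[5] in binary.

C[0] = 0b1001, C[1] = 0b0100, C[2] = 0b0011, C[3] = 0b0010, C[4] = 0b0000, C[5] = 0b1000

ECB encryption: C_i = E(K, P_i).
C[0]: E(K, 0b1001) = 0b1001.
C[1]: E(K, 0b0010) = 0b0100.
C[2]: E(K, 0b1100) = 0b0011.
C[3]: E(K, 0b1110) = 0b0010.
C[4]: E(K, 0b1010) = 0b0000.
C[5]: E(K, 0b1011) = 0b1000.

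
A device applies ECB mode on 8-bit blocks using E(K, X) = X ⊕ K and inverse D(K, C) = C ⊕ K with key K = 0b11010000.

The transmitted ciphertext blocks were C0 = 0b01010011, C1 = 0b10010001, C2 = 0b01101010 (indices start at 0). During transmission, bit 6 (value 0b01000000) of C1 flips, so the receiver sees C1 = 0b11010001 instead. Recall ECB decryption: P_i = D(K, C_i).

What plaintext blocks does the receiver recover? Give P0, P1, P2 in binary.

Only C1 changed, to 0b11010001. In ECB, a change in C_i affects only P_i. Decrypting the received ciphertext:
P0: D(K, 0b01010011) = 0b10000011.
P1: D(K, 0b11010001) = 0b00000001.
P2: D(K, 0b01101010) = 0b10111010.
Blocks that differ from the original plaintext: P1.

P0 = 0b10000011, P1 = 0b00000001, P2 = 0b10111010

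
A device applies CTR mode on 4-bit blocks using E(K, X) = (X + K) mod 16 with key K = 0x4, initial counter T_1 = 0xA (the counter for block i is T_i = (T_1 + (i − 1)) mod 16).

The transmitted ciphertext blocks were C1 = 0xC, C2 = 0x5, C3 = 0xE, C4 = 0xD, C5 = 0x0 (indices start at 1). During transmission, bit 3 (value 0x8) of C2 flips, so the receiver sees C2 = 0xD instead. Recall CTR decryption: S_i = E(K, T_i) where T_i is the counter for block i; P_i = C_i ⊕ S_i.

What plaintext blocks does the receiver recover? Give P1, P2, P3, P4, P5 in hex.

Only C2 changed, to 0xD. In CTR, a change in C_i flips the same bit in P_i only; the keystream is unaffected. Decrypting the received ciphertext:
P1: T = 0xA, S = E(K, T) = 0xE; 0xC ⊕ 0xE = 0x2.
P2: T = 0xB, S = E(K, T) = 0xF; 0xD ⊕ 0xF = 0x2.
P3: T = 0xC, S = E(K, T) = 0x0; 0xE ⊕ 0x0 = 0xE.
P4: T = 0xD, S = E(K, T) = 0x1; 0xD ⊕ 0x1 = 0xC.
P5: T = 0xE, S = E(K, T) = 0x2; 0x0 ⊕ 0x2 = 0x2.
Blocks that differ from the original plaintext: P2.

P1 = 0x2, P2 = 0x2, P3 = 0xE, P4 = 0xC, P5 = 0x2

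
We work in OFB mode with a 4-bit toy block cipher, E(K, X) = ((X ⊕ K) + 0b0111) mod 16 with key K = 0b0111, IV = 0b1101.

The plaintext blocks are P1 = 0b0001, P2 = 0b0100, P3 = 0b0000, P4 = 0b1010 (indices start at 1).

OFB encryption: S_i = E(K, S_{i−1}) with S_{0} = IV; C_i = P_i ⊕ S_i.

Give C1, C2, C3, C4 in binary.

C1: S = E(K, 0b1101) = 0b0001; 0b0001 ⊕ 0b0001 = 0b0000.
C2: S = E(K, 0b0001) = 0b1101; 0b0100 ⊕ 0b1101 = 0b1001.
C3: S = E(K, 0b1101) = 0b0001; 0b0000 ⊕ 0b0001 = 0b0001.
C4: S = E(K, 0b0001) = 0b1101; 0b1010 ⊕ 0b1101 = 0b0111.

C1 = 0b0000, C2 = 0b1001, C3 = 0b0001, C4 = 0b0111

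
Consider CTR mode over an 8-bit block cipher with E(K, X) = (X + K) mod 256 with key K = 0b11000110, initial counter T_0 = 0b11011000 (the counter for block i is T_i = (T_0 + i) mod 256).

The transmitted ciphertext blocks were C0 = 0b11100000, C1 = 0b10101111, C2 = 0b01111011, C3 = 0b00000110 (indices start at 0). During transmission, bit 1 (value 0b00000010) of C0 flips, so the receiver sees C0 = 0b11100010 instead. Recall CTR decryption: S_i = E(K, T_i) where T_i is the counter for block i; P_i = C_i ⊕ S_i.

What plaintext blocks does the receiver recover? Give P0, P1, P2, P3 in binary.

P0 = 0b01111100, P1 = 0b00110000, P2 = 0b11011011, P3 = 0b10100111

Only C0 changed, to 0b11100010. In CTR, a change in C_i flips the same bit in P_i only; the keystream is unaffected. Decrypting the received ciphertext:
P0: T = 0b11011000, S = E(K, T) = 0b10011110; 0b11100010 ⊕ 0b10011110 = 0b01111100.
P1: T = 0b11011001, S = E(K, T) = 0b10011111; 0b10101111 ⊕ 0b10011111 = 0b00110000.
P2: T = 0b11011010, S = E(K, T) = 0b10100000; 0b01111011 ⊕ 0b10100000 = 0b11011011.
P3: T = 0b11011011, S = E(K, T) = 0b10100001; 0b00000110 ⊕ 0b10100001 = 0b10100111.
Blocks that differ from the original plaintext: P0.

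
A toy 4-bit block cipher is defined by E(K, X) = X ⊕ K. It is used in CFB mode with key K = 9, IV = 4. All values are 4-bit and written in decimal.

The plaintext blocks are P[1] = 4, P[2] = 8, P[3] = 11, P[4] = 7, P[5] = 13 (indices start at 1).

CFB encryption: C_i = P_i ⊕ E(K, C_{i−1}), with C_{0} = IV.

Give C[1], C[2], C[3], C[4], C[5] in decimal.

C[1] = 9, C[2] = 8, C[3] = 10, C[4] = 4, C[5] = 0

C[1]: E(K, 4) = 13; 4 ⊕ 13 = 9.
C[2]: E(K, 9) = 0; 8 ⊕ 0 = 8.
C[3]: E(K, 8) = 1; 11 ⊕ 1 = 10.
C[4]: E(K, 10) = 3; 7 ⊕ 3 = 4.
C[5]: E(K, 4) = 13; 13 ⊕ 13 = 0.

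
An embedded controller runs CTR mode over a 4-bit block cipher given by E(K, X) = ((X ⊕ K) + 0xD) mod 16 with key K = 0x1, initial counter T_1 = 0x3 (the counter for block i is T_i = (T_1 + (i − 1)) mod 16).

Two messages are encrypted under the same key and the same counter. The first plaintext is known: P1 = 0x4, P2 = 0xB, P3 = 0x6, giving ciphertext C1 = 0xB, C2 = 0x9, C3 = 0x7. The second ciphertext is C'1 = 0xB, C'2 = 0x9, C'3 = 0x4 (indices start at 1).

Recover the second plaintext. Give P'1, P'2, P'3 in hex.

In CTR with a reused counter, both messages share the same keystream S_i, so C_i ⊕ C'_i = P_i ⊕ P'_i and thus P'_i = P_i ⊕ C_i ⊕ C'_i.
P'1: 0x4 ⊕ 0xB ⊕ 0xB = 0x4.
P'2: 0xB ⊕ 0x9 ⊕ 0x9 = 0xB.
P'3: 0x6 ⊕ 0x7 ⊕ 0x4 = 0x5.

P'1 = 0x4, P'2 = 0xB, P'3 = 0x5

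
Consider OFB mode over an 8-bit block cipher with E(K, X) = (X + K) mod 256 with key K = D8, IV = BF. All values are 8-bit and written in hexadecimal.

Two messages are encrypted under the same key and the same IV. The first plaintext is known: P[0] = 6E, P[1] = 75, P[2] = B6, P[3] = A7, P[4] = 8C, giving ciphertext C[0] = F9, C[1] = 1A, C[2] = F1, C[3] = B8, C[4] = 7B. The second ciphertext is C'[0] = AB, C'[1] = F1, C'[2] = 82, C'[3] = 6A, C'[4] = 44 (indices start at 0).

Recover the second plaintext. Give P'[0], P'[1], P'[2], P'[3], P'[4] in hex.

P'[0] = 3C, P'[1] = 9E, P'[2] = C5, P'[3] = 75, P'[4] = B3

In OFB with a reused IV, both messages share the same keystream S_i, so C_i ⊕ C'_i = P_i ⊕ P'_i and thus P'_i = P_i ⊕ C_i ⊕ C'_i.
P'[0]: 6E ⊕ F9 ⊕ AB = 3C.
P'[1]: 75 ⊕ 1A ⊕ F1 = 9E.
P'[2]: B6 ⊕ F1 ⊕ 82 = C5.
P'[3]: A7 ⊕ B8 ⊕ 6A = 75.
P'[4]: 8C ⊕ 7B ⊕ 44 = B3.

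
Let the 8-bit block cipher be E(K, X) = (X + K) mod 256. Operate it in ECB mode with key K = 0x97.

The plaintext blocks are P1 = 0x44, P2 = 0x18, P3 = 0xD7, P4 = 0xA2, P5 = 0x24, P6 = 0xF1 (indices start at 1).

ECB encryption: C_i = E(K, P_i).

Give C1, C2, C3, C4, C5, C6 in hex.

C1: E(K, 0x44) = 0xDB.
C2: E(K, 0x18) = 0xAF.
C3: E(K, 0xD7) = 0x6E.
C4: E(K, 0xA2) = 0x39.
C5: E(K, 0x24) = 0xBB.
C6: E(K, 0xF1) = 0x88.

C1 = 0xDB, C2 = 0xAF, C3 = 0x6E, C4 = 0x39, C5 = 0xBB, C6 = 0x88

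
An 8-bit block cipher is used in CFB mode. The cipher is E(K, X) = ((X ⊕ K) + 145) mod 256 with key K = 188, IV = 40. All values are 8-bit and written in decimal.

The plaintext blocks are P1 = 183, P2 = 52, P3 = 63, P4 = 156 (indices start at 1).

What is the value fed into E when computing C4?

CFB encryption: C_i = P_i ⊕ E(K, C_{i−1}), with C_{0} = IV.
C1: E(K, 40) = 37; 183 ⊕ 37 = 146.
C2: E(K, 146) = 191; 52 ⊕ 191 = 139.
C3: E(K, 139) = 200; 63 ⊕ 200 = 247.
C4: E(K, 247) = 220; 156 ⊕ 220 = 64.
So the input to E for block 4 is 247.

247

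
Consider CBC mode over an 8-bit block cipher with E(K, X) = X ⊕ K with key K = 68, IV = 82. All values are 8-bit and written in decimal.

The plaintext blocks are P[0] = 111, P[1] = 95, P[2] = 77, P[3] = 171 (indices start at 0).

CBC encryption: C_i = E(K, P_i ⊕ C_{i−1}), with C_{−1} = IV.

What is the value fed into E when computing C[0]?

C[0]: P[0] ⊕ 82 = 61; E(K, 61) = 121.
So the input to E for block [0] is 61.

61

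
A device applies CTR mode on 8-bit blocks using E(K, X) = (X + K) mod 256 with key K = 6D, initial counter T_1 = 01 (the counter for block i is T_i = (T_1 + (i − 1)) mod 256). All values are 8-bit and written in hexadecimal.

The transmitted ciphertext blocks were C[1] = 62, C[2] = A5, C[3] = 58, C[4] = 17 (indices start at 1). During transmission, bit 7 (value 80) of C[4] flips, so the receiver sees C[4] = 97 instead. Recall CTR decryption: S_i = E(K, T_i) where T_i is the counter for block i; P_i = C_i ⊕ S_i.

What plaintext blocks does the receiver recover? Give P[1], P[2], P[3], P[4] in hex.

Only C[4] changed, to 97. In CTR, a change in C_i flips the same bit in P_i only; the keystream is unaffected. Decrypting the received ciphertext:
P[1]: T = 01, S = E(K, T) = 6E; 62 ⊕ 6E = 0C.
P[2]: T = 02, S = E(K, T) = 6F; A5 ⊕ 6F = CA.
P[3]: T = 03, S = E(K, T) = 70; 58 ⊕ 70 = 28.
P[4]: T = 04, S = E(K, T) = 71; 97 ⊕ 71 = E6.
Blocks that differ from the original plaintext: P[4].

P[1] = 0C, P[2] = CA, P[3] = 28, P[4] = E6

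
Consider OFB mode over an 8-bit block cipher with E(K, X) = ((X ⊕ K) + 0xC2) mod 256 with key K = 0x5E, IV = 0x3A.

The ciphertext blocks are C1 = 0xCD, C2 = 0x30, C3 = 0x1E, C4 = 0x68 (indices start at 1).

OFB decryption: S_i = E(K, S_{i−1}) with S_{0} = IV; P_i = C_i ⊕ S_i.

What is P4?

P1: S = E(K, 0x3A) = 0x26; 0xCD ⊕ 0x26 = 0xEB.
P2: S = E(K, 0x26) = 0x3A; 0x30 ⊕ 0x3A = 0x0A.
P3: S = E(K, 0x3A) = 0x26; 0x1E ⊕ 0x26 = 0x38.
P4: S = E(K, 0x26) = 0x3A; 0x68 ⊕ 0x3A = 0x52.

P4 = 0x52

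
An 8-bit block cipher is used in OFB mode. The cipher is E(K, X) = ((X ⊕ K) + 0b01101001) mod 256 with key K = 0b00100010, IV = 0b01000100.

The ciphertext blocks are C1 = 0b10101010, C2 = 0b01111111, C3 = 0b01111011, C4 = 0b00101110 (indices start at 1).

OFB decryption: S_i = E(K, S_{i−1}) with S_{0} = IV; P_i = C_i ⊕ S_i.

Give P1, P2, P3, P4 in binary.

P1: S = E(K, 0b01000100) = 0b11001111; 0b10101010 ⊕ 0b11001111 = 0b01100101.
P2: S = E(K, 0b11001111) = 0b01010110; 0b01111111 ⊕ 0b01010110 = 0b00101001.
P3: S = E(K, 0b01010110) = 0b11011101; 0b01111011 ⊕ 0b11011101 = 0b10100110.
P4: S = E(K, 0b11011101) = 0b01101000; 0b00101110 ⊕ 0b01101000 = 0b01000110.

P1 = 0b01100101, P2 = 0b00101001, P3 = 0b10100110, P4 = 0b01000110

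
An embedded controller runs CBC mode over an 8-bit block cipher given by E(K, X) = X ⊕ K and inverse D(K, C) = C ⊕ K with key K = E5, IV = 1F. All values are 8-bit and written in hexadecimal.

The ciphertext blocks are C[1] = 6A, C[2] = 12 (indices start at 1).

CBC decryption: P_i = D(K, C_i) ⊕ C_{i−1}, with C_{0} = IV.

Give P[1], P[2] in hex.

P[1]: D(K, 6A) = 8F; 8F ⊕ 1F = 90.
P[2]: D(K, 12) = F7; F7 ⊕ 6A = 9D.

P[1] = 90, P[2] = 9D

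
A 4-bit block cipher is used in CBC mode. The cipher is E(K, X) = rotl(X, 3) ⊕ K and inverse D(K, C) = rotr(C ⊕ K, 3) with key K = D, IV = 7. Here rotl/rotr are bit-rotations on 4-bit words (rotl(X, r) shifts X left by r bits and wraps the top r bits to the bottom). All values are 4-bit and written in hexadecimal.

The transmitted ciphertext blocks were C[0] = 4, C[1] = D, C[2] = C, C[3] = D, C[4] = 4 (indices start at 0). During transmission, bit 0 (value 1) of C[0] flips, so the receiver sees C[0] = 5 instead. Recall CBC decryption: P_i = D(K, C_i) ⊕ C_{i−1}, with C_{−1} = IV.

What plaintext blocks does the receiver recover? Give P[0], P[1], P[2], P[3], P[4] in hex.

P[0] = 6, P[1] = 5, P[2] = F, P[3] = C, P[4] = E

Only C[0] changed, to 5. In CBC, a change in C_i garbles P_i and flips the same bit in P_{i+1}. Decrypting the received ciphertext:
P[0]: D(K, 5) = 1; 1 ⊕ 7 = 6.
P[1]: D(K, D) = 0; 0 ⊕ 5 = 5.
P[2]: D(K, C) = 2; 2 ⊕ D = F.
P[3]: D(K, D) = 0; 0 ⊕ C = C.
P[4]: D(K, 4) = 3; 3 ⊕ D = E.
Blocks that differ from the original plaintext: P[0], P[1].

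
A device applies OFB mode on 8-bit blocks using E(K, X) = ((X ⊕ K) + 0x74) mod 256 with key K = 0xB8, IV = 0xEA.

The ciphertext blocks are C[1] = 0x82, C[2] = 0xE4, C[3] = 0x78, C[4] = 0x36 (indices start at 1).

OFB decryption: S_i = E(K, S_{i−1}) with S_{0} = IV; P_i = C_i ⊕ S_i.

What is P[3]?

P[1]: S = E(K, 0xEA) = 0xC6; 0x82 ⊕ 0xC6 = 0x44.
P[2]: S = E(K, 0xC6) = 0xF2; 0xE4 ⊕ 0xF2 = 0x16.
P[3]: S = E(K, 0xF2) = 0xBE; 0x78 ⊕ 0xBE = 0xC6.

P[3] = 0xC6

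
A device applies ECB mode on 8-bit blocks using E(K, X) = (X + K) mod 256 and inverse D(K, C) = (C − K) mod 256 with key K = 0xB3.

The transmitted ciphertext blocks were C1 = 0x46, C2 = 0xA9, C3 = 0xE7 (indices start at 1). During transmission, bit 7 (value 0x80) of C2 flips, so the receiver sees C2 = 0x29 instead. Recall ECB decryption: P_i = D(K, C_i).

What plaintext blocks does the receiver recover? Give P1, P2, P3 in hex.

P1 = 0x93, P2 = 0x76, P3 = 0x34

Only C2 changed, to 0x29. In ECB, a change in C_i affects only P_i. Decrypting the received ciphertext:
P1: D(K, 0x46) = 0x93.
P2: D(K, 0x29) = 0x76.
P3: D(K, 0xE7) = 0x34.
Blocks that differ from the original plaintext: P2.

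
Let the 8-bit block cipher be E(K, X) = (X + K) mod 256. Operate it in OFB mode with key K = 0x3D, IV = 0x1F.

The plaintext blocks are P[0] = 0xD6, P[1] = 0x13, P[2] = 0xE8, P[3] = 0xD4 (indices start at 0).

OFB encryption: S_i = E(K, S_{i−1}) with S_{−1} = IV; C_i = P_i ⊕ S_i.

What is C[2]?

C[2] = 0x3E

C[0]: S = E(K, 0x1F) = 0x5C; 0xD6 ⊕ 0x5C = 0x8A.
C[1]: S = E(K, 0x5C) = 0x99; 0x13 ⊕ 0x99 = 0x8A.
C[2]: S = E(K, 0x99) = 0xD6; 0xE8 ⊕ 0xD6 = 0x3E.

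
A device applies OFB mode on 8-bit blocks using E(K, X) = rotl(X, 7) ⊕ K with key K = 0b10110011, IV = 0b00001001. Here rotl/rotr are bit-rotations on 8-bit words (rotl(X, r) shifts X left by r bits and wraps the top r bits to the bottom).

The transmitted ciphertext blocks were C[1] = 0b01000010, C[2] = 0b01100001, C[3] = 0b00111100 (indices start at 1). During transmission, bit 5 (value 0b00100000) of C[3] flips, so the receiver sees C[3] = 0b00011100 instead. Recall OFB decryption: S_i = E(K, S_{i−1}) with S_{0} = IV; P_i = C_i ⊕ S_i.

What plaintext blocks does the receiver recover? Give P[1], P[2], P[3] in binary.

P[1] = 0b01110101, P[2] = 0b01001001, P[3] = 0b10111011

Only C[3] changed, to 0b00011100. In OFB, a change in C_i flips the same bit in P_i only; the keystream is unaffected. Decrypting the received ciphertext:
P[1]: S = E(K, 0b00001001) = 0b00110111; 0b01000010 ⊕ 0b00110111 = 0b01110101.
P[2]: S = E(K, 0b00110111) = 0b00101000; 0b01100001 ⊕ 0b00101000 = 0b01001001.
P[3]: S = E(K, 0b00101000) = 0b10100111; 0b00011100 ⊕ 0b10100111 = 0b10111011.
Blocks that differ from the original plaintext: P[3].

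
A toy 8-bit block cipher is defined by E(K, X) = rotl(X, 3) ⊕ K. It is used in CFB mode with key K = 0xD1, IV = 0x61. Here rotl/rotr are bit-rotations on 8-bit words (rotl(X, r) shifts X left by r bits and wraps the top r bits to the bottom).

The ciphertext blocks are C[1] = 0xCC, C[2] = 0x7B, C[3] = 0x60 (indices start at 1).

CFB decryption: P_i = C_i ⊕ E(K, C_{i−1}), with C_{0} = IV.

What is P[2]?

P[2]: E(K, 0xCC) = 0xB7; 0x7B ⊕ 0xB7 = 0xCC.

P[2] = 0xCC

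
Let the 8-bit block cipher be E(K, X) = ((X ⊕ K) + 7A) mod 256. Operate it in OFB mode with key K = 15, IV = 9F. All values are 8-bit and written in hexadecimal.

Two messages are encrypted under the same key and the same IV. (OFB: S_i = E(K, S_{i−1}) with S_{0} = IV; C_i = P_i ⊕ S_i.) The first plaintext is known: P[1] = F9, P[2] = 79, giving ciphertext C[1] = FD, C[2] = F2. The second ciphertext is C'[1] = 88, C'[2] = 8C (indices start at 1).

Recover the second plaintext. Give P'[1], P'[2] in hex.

In OFB with a reused IV, both messages share the same keystream S_i, so C_i ⊕ C'_i = P_i ⊕ P'_i and thus P'_i = P_i ⊕ C_i ⊕ C'_i.
P'[1]: F9 ⊕ FD ⊕ 88 = 8C.
P'[2]: 79 ⊕ F2 ⊕ 8C = 07.

P'[1] = 8C, P'[2] = 07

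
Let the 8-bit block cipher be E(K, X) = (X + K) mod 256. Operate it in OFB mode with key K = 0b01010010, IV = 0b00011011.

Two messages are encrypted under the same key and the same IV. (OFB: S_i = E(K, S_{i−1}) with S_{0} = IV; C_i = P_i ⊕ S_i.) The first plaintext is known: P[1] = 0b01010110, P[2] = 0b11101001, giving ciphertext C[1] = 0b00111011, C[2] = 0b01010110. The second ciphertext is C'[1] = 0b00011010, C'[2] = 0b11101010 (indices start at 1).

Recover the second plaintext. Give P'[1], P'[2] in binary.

In OFB with a reused IV, both messages share the same keystream S_i, so C_i ⊕ C'_i = P_i ⊕ P'_i and thus P'_i = P_i ⊕ C_i ⊕ C'_i.
P'[1]: 0b01010110 ⊕ 0b00111011 ⊕ 0b00011010 = 0b01110111.
P'[2]: 0b11101001 ⊕ 0b01010110 ⊕ 0b11101010 = 0b01010101.

P'[1] = 0b01110111, P'[2] = 0b01010101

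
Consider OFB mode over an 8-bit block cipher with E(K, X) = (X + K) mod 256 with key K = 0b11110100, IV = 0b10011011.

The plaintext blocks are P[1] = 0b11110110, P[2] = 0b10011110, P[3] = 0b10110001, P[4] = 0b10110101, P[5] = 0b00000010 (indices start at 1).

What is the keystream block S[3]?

0b01110111

OFB encryption: S_i = E(K, S_{i−1}) with S_{0} = IV; C_i = P_i ⊕ S_i.
C[1]: S = E(K, 0b10011011) = 0b10001111; 0b11110110 ⊕ 0b10001111 = 0b01111001.
C[2]: S = E(K, 0b10001111) = 0b10000011; 0b10011110 ⊕ 0b10000011 = 0b00011101.
C[3]: S = E(K, 0b10000011) = 0b01110111; 0b10110001 ⊕ 0b01110111 = 0b11000110.
So S[3] = 0b01110111.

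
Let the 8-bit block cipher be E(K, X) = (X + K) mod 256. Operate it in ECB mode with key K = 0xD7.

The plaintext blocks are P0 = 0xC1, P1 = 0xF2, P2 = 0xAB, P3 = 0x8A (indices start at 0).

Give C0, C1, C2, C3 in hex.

ECB encryption: C_i = E(K, P_i).
C0: E(K, 0xC1) = 0x98.
C1: E(K, 0xF2) = 0xC9.
C2: E(K, 0xAB) = 0x82.
C3: E(K, 0x8A) = 0x61.

C0 = 0x98, C1 = 0xC9, C2 = 0x82, C3 = 0x61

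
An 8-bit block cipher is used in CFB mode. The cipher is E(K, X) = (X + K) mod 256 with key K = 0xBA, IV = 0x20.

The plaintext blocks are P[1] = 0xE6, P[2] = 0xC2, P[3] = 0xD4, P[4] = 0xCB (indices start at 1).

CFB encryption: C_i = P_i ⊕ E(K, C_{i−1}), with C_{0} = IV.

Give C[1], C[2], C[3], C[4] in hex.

C[1] = 0x3C, C[2] = 0x34, C[3] = 0x3A, C[4] = 0x3F

C[1]: E(K, 0x20) = 0xDA; 0xE6 ⊕ 0xDA = 0x3C.
C[2]: E(K, 0x3C) = 0xF6; 0xC2 ⊕ 0xF6 = 0x34.
C[3]: E(K, 0x34) = 0xEE; 0xD4 ⊕ 0xEE = 0x3A.
C[4]: E(K, 0x3A) = 0xF4; 0xCB ⊕ 0xF4 = 0x3F.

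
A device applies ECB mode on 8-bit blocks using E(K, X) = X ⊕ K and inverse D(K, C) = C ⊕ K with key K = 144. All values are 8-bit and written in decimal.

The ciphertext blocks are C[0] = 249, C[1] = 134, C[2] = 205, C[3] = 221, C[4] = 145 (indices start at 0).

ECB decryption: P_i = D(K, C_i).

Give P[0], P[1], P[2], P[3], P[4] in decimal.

P[0] = 105, P[1] = 22, P[2] = 93, P[3] = 77, P[4] = 1

P[0]: D(K, 249) = 105.
P[1]: D(K, 134) = 22.
P[2]: D(K, 205) = 93.
P[3]: D(K, 221) = 77.
P[4]: D(K, 145) = 1.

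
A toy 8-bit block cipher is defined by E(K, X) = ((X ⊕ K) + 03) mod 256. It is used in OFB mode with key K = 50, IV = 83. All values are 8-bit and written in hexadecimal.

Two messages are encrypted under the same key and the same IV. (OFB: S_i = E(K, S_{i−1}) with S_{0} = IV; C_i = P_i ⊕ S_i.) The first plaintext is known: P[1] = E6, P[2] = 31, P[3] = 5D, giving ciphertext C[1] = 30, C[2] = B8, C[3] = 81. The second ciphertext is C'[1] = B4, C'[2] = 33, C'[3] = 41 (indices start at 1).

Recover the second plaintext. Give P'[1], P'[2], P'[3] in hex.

In OFB with a reused IV, both messages share the same keystream S_i, so C_i ⊕ C'_i = P_i ⊕ P'_i and thus P'_i = P_i ⊕ C_i ⊕ C'_i.
P'[1]: E6 ⊕ 30 ⊕ B4 = 62.
P'[2]: 31 ⊕ B8 ⊕ 33 = BA.
P'[3]: 5D ⊕ 81 ⊕ 41 = 9D.

P'[1] = 62, P'[2] = BA, P'[3] = 9D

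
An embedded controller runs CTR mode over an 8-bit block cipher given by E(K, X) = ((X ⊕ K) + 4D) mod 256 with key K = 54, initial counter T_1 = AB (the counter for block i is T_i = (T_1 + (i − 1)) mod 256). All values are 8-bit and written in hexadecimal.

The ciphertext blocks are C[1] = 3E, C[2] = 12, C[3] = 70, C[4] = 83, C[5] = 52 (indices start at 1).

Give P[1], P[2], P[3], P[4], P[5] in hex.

P[1] = 72, P[2] = 57, P[3] = 36, P[4] = C4, P[5] = 1A

CTR decryption: S_i = E(K, T_i) where T_i is the counter for block i; P_i = C_i ⊕ S_i.
P[1]: T = AB, S = E(K, T) = 4C; 3E ⊕ 4C = 72.
P[2]: T = AC, S = E(K, T) = 45; 12 ⊕ 45 = 57.
P[3]: T = AD, S = E(K, T) = 46; 70 ⊕ 46 = 36.
P[4]: T = AE, S = E(K, T) = 47; 83 ⊕ 47 = C4.
P[5]: T = AF, S = E(K, T) = 48; 52 ⊕ 48 = 1A.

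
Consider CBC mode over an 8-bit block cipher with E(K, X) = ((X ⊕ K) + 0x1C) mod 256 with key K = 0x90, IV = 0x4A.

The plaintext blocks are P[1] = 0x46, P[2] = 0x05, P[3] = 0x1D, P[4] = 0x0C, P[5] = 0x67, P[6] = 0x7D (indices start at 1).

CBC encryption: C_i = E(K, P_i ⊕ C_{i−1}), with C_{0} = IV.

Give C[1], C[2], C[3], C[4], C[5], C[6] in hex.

C[1]: P[1] ⊕ 0x4A = 0x0C; E(K, 0x0C) = 0xB8.
C[2]: P[2] ⊕ 0xB8 = 0xBD; E(K, 0xBD) = 0x49.
C[3]: P[3] ⊕ 0x49 = 0x54; E(K, 0x54) = 0xE0.
C[4]: P[4] ⊕ 0xE0 = 0xEC; E(K, 0xEC) = 0x98.
C[5]: P[5] ⊕ 0x98 = 0xFF; E(K, 0xFF) = 0x8B.
C[6]: P[6] ⊕ 0x8B = 0xF6; E(K, 0xF6) = 0x82.

C[1] = 0xB8, C[2] = 0x49, C[3] = 0xE0, C[4] = 0x98, C[5] = 0x8B, C[6] = 0x82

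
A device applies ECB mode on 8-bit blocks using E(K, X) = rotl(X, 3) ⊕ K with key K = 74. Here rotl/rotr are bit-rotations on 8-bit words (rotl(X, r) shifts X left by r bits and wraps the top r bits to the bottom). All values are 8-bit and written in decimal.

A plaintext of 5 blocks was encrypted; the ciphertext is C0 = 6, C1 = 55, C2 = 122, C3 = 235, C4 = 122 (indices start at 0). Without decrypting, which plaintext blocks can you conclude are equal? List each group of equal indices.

ECB encrypts each block independently with the same key, so equal ciphertext blocks imply equal plaintext blocks.
C2 = C4 = 122, so P2 = P4.

P2 = P4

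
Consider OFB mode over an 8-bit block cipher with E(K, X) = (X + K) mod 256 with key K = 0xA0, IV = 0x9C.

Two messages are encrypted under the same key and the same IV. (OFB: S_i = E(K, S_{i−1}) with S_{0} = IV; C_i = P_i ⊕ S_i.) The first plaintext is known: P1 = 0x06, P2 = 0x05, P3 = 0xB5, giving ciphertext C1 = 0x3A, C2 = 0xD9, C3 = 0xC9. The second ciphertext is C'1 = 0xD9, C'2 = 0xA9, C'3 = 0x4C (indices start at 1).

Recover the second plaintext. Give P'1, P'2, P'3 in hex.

In OFB with a reused IV, both messages share the same keystream S_i, so C_i ⊕ C'_i = P_i ⊕ P'_i and thus P'_i = P_i ⊕ C_i ⊕ C'_i.
P'1: 0x06 ⊕ 0x3A ⊕ 0xD9 = 0xE5.
P'2: 0x05 ⊕ 0xD9 ⊕ 0xA9 = 0x75.
P'3: 0xB5 ⊕ 0xC9 ⊕ 0x4C = 0x30.

P'1 = 0xE5, P'2 = 0x75, P'3 = 0x30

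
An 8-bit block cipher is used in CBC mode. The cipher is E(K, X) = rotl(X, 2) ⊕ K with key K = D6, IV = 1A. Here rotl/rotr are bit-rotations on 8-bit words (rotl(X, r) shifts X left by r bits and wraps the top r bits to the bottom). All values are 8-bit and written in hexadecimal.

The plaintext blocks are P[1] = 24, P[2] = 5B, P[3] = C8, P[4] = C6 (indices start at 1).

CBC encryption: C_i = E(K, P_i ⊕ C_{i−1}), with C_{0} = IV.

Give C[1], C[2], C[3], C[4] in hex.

C[1] = 2E, C[2] = 03, C[3] = F9, C[4] = 2A

C[1]: P[1] ⊕ 1A = 3E; E(K, 3E) = 2E.
C[2]: P[2] ⊕ 2E = 75; E(K, 75) = 03.
C[3]: P[3] ⊕ 03 = CB; E(K, CB) = F9.
C[4]: P[4] ⊕ F9 = 3F; E(K, 3F) = 2A.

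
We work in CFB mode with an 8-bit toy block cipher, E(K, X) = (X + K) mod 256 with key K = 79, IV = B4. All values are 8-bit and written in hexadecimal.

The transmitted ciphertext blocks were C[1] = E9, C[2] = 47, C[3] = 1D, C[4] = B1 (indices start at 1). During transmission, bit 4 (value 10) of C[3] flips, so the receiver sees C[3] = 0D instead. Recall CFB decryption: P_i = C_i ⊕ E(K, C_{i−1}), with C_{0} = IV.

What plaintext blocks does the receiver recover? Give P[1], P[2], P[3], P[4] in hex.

Only C[3] changed, to 0D. In CFB, a change in C_i flips the same bit in P_i and garbles P_{i+1}. Decrypting the received ciphertext:
P[1]: E(K, B4) = 2D; E9 ⊕ 2D = C4.
P[2]: E(K, E9) = 62; 47 ⊕ 62 = 25.
P[3]: E(K, 47) = C0; 0D ⊕ C0 = CD.
P[4]: E(K, 0D) = 86; B1 ⊕ 86 = 37.
Blocks that differ from the original plaintext: P[3], P[4].

P[1] = C4, P[2] = 25, P[3] = CD, P[4] = 37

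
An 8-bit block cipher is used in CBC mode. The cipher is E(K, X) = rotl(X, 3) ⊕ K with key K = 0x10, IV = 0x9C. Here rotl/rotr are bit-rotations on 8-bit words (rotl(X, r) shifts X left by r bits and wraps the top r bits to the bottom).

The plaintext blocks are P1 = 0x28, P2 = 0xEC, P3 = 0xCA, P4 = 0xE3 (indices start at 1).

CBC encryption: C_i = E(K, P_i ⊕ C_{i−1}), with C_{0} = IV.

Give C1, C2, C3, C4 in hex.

C1 = 0xB5, C2 = 0xDA, C3 = 0x90, C4 = 0x8B

C1: P1 ⊕ 0x9C = 0xB4; E(K, 0xB4) = 0xB5.
C2: P2 ⊕ 0xB5 = 0x59; E(K, 0x59) = 0xDA.
C3: P3 ⊕ 0xDA = 0x10; E(K, 0x10) = 0x90.
C4: P4 ⊕ 0x90 = 0x73; E(K, 0x73) = 0x8B.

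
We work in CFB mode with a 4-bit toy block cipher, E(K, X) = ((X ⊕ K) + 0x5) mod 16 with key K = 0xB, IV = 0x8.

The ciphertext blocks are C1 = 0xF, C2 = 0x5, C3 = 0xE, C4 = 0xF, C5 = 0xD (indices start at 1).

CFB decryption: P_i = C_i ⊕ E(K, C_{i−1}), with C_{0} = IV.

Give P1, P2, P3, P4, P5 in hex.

P1 = 0x7, P2 = 0xC, P3 = 0xD, P4 = 0x5, P5 = 0x4

P1: E(K, 0x8) = 0x8; 0xF ⊕ 0x8 = 0x7.
P2: E(K, 0xF) = 0x9; 0x5 ⊕ 0x9 = 0xC.
P3: E(K, 0x5) = 0x3; 0xE ⊕ 0x3 = 0xD.
P4: E(K, 0xE) = 0xA; 0xF ⊕ 0xA = 0x5.
P5: E(K, 0xF) = 0x9; 0xD ⊕ 0x9 = 0x4.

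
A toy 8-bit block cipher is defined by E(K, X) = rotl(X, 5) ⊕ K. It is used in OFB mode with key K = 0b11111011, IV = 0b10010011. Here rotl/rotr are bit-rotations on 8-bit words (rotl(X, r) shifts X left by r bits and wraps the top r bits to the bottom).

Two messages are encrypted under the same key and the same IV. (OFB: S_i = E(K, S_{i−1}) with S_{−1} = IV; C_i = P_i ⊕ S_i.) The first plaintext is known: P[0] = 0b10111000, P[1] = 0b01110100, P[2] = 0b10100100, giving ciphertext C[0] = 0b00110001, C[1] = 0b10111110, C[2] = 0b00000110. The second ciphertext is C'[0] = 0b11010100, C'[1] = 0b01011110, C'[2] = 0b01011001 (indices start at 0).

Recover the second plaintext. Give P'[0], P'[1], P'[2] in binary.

In OFB with a reused IV, both messages share the same keystream S_i, so C_i ⊕ C'_i = P_i ⊕ P'_i and thus P'_i = P_i ⊕ C_i ⊕ C'_i.
P'[0]: 0b10111000 ⊕ 0b00110001 ⊕ 0b11010100 = 0b01011101.
P'[1]: 0b01110100 ⊕ 0b10111110 ⊕ 0b01011110 = 0b10010100.
P'[2]: 0b10100100 ⊕ 0b00000110 ⊕ 0b01011001 = 0b11111011.

P'[0] = 0b01011101, P'[1] = 0b10010100, P'[2] = 0b11111011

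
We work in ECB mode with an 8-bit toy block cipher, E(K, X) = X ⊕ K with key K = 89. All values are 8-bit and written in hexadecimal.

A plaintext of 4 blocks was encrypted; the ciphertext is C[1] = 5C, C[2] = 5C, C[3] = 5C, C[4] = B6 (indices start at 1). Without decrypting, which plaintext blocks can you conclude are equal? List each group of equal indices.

ECB encrypts each block independently with the same key, so equal ciphertext blocks imply equal plaintext blocks.
C[1] = C[2] = C[3] = 5C, so P[1] = P[2] = P[3].

P[1] = P[2] = P[3]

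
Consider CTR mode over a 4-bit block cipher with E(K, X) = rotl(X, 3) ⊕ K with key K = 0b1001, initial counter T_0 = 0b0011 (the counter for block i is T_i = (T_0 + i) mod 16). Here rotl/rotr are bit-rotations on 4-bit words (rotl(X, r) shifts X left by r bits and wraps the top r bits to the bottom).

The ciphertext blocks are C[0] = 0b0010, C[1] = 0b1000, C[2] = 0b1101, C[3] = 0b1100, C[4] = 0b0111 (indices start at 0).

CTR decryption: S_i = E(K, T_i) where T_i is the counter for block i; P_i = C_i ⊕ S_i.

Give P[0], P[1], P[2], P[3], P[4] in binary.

P[0]: T = 0b0011, S = E(K, T) = 0b0000; 0b0010 ⊕ 0b0000 = 0b0010.
P[1]: T = 0b0100, S = E(K, T) = 0b1011; 0b1000 ⊕ 0b1011 = 0b0011.
P[2]: T = 0b0101, S = E(K, T) = 0b0011; 0b1101 ⊕ 0b0011 = 0b1110.
P[3]: T = 0b0110, S = E(K, T) = 0b1010; 0b1100 ⊕ 0b1010 = 0b0110.
P[4]: T = 0b0111, S = E(K, T) = 0b0010; 0b0111 ⊕ 0b0010 = 0b0101.

P[0] = 0b0010, P[1] = 0b0011, P[2] = 0b1110, P[3] = 0b0110, P[4] = 0b0101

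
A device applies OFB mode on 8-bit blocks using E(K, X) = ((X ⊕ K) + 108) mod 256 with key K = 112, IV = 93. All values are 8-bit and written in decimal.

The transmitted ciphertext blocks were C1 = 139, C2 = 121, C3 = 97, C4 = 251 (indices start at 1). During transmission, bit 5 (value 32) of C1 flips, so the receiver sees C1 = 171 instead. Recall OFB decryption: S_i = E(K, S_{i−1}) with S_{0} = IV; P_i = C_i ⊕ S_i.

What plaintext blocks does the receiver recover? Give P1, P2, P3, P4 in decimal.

P1 = 50, P2 = 44, P3 = 240, P4 = 182

Only C1 changed, to 171. In OFB, a change in C_i flips the same bit in P_i only; the keystream is unaffected. Decrypting the received ciphertext:
P1: S = E(K, 93) = 153; 171 ⊕ 153 = 50.
P2: S = E(K, 153) = 85; 121 ⊕ 85 = 44.
P3: S = E(K, 85) = 145; 97 ⊕ 145 = 240.
P4: S = E(K, 145) = 77; 251 ⊕ 77 = 182.
Blocks that differ from the original plaintext: P1.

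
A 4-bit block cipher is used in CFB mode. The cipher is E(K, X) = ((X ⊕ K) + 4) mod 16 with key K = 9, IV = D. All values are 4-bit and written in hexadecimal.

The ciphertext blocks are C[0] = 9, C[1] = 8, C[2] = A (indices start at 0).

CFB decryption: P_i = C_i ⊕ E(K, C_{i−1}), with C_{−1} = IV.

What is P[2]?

P[2] = F

P[2]: E(K, 8) = 5; A ⊕ 5 = F.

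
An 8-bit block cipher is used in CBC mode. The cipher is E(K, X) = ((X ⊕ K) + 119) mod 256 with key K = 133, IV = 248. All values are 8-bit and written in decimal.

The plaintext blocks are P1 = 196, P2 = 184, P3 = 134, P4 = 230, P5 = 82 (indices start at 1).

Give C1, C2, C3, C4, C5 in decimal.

C1 = 48, C2 = 132, C3 = 254, C4 = 20, C5 = 58

CBC encryption: C_i = E(K, P_i ⊕ C_{i−1}), with C_{0} = IV.
C1: P1 ⊕ 248 = 60; E(K, 60) = 48.
C2: P2 ⊕ 48 = 136; E(K, 136) = 132.
C3: P3 ⊕ 132 = 2; E(K, 2) = 254.
C4: P4 ⊕ 254 = 24; E(K, 24) = 20.
C5: P5 ⊕ 20 = 70; E(K, 70) = 58.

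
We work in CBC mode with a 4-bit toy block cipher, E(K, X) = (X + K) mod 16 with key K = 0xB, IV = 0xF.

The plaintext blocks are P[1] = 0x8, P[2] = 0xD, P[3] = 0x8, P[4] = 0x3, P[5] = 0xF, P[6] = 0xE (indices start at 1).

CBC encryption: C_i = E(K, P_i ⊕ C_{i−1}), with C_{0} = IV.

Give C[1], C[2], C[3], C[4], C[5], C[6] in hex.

C[1]: P[1] ⊕ 0xF = 0x7; E(K, 0x7) = 0x2.
C[2]: P[2] ⊕ 0x2 = 0xF; E(K, 0xF) = 0xA.
C[3]: P[3] ⊕ 0xA = 0x2; E(K, 0x2) = 0xD.
C[4]: P[4] ⊕ 0xD = 0xE; E(K, 0xE) = 0x9.
C[5]: P[5] ⊕ 0x9 = 0x6; E(K, 0x6) = 0x1.
C[6]: P[6] ⊕ 0x1 = 0xF; E(K, 0xF) = 0xA.

C[1] = 0x2, C[2] = 0xA, C[3] = 0xD, C[4] = 0x9, C[5] = 0x1, C[6] = 0xA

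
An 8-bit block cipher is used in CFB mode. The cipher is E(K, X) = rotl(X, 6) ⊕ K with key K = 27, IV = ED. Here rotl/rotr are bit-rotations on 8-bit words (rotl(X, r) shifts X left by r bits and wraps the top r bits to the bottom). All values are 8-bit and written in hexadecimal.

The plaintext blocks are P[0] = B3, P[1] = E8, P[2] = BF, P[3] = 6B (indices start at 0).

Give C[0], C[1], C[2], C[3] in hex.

CFB encryption: C_i = P_i ⊕ E(K, C_{i−1}), with C_{−1} = IV.
C[0]: E(K, ED) = 5C; B3 ⊕ 5C = EF.
C[1]: E(K, EF) = DC; E8 ⊕ DC = 34.
C[2]: E(K, 34) = 2A; BF ⊕ 2A = 95.
C[3]: E(K, 95) = 42; 6B ⊕ 42 = 29.

C[0] = EF, C[1] = 34, C[2] = 95, C[3] = 29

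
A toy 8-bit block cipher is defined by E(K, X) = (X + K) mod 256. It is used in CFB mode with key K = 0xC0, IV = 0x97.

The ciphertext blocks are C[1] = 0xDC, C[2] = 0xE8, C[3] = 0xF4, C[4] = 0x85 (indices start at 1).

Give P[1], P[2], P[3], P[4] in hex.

CFB decryption: P_i = C_i ⊕ E(K, C_{i−1}), with C_{0} = IV.
P[1]: E(K, 0x97) = 0x57; 0xDC ⊕ 0x57 = 0x8B.
P[2]: E(K, 0xDC) = 0x9C; 0xE8 ⊕ 0x9C = 0x74.
P[3]: E(K, 0xE8) = 0xA8; 0xF4 ⊕ 0xA8 = 0x5C.
P[4]: E(K, 0xF4) = 0xB4; 0x85 ⊕ 0xB4 = 0x31.

P[1] = 0x8B, P[2] = 0x74, P[3] = 0x5C, P[4] = 0x31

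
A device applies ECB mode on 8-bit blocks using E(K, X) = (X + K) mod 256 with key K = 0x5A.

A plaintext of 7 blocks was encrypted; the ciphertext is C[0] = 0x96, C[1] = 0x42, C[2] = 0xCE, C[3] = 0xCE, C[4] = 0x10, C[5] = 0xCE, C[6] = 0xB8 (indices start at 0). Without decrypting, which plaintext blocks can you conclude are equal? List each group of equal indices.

P[2] = P[3] = P[5]

ECB encrypts each block independently with the same key, so equal ciphertext blocks imply equal plaintext blocks.
C[2] = C[3] = C[5] = 0xCE, so P[2] = P[3] = P[5].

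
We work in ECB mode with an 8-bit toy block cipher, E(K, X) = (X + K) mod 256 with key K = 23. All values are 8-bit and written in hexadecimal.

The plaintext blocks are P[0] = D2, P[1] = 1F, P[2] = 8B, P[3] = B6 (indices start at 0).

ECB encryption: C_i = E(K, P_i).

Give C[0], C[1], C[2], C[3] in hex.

C[0] = F5, C[1] = 42, C[2] = AE, C[3] = D9

C[0]: E(K, D2) = F5.
C[1]: E(K, 1F) = 42.
C[2]: E(K, 8B) = AE.
C[3]: E(K, B6) = D9.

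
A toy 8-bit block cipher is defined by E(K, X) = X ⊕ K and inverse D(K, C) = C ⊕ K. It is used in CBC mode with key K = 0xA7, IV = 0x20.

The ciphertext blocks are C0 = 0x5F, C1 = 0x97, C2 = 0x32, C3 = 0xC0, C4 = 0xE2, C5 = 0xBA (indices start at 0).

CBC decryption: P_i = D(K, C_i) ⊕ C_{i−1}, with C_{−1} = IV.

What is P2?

P2: D(K, 0x32) = 0x95; 0x95 ⊕ 0x97 = 0x02.

P2 = 0x02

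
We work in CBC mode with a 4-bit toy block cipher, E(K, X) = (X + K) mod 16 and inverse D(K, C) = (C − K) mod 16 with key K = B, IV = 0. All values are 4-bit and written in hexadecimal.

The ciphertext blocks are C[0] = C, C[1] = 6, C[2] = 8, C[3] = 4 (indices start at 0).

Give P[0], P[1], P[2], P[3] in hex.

P[0] = 1, P[1] = 7, P[2] = B, P[3] = 1

CBC decryption: P_i = D(K, C_i) ⊕ C_{i−1}, with C_{−1} = IV.
P[0]: D(K, C) = 1; 1 ⊕ 0 = 1.
P[1]: D(K, 6) = B; B ⊕ C = 7.
P[2]: D(K, 8) = D; D ⊕ 6 = B.
P[3]: D(K, 4) = 9; 9 ⊕ 8 = 1.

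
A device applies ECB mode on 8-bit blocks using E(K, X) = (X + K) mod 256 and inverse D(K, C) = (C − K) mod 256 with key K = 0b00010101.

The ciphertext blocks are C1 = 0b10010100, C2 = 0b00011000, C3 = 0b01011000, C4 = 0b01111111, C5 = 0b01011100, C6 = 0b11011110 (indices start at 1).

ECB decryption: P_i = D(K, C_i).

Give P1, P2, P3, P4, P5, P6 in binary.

P1 = 0b01111111, P2 = 0b00000011, P3 = 0b01000011, P4 = 0b01101010, P5 = 0b01000111, P6 = 0b11001001

P1: D(K, 0b10010100) = 0b01111111.
P2: D(K, 0b00011000) = 0b00000011.
P3: D(K, 0b01011000) = 0b01000011.
P4: D(K, 0b01111111) = 0b01101010.
P5: D(K, 0b01011100) = 0b01000111.
P6: D(K, 0b11011110) = 0b11001001.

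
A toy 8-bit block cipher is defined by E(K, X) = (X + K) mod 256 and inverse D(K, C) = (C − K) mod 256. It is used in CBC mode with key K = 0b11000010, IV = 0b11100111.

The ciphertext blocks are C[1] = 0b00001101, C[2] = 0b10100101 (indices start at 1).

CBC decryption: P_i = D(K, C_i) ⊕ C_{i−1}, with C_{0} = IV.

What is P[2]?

P[2]: D(K, 0b10100101) = 0b11100011; 0b11100011 ⊕ 0b00001101 = 0b11101110.

P[2] = 0b11101110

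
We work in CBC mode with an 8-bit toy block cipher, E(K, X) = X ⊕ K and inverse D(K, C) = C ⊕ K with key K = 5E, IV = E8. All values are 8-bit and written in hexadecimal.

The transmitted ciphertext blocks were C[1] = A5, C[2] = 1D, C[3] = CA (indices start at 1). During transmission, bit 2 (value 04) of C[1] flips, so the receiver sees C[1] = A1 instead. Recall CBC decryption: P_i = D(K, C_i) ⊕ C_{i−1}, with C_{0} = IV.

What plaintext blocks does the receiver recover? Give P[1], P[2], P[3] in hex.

Only C[1] changed, to A1. In CBC, a change in C_i garbles P_i and flips the same bit in P_{i+1}. Decrypting the received ciphertext:
P[1]: D(K, A1) = FF; FF ⊕ E8 = 17.
P[2]: D(K, 1D) = 43; 43 ⊕ A1 = E2.
P[3]: D(K, CA) = 94; 94 ⊕ 1D = 89.
Blocks that differ from the original plaintext: P[1], P[2].

P[1] = 17, P[2] = E2, P[3] = 89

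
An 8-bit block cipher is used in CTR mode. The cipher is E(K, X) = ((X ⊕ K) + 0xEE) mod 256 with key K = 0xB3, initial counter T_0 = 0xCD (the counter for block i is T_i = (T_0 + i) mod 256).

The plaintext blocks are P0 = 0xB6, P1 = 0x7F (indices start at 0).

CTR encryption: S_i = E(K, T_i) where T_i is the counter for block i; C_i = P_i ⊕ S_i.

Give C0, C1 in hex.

C0: T = 0xCD, S = E(K, T) = 0x6C; 0xB6 ⊕ 0x6C = 0xDA.
C1: T = 0xCE, S = E(K, T) = 0x6B; 0x7F ⊕ 0x6B = 0x14.

C0 = 0xDA, C1 = 0x14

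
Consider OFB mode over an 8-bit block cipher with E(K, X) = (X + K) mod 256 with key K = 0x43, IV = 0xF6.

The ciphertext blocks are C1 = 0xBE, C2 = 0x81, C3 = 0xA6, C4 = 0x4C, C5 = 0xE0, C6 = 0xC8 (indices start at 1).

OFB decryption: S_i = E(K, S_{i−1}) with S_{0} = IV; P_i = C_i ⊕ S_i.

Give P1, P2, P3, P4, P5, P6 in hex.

P1: S = E(K, 0xF6) = 0x39; 0xBE ⊕ 0x39 = 0x87.
P2: S = E(K, 0x39) = 0x7C; 0x81 ⊕ 0x7C = 0xFD.
P3: S = E(K, 0x7C) = 0xBF; 0xA6 ⊕ 0xBF = 0x19.
P4: S = E(K, 0xBF) = 0x02; 0x4C ⊕ 0x02 = 0x4E.
P5: S = E(K, 0x02) = 0x45; 0xE0 ⊕ 0x45 = 0xA5.
P6: S = E(K, 0x45) = 0x88; 0xC8 ⊕ 0x88 = 0x40.

P1 = 0x87, P2 = 0xFD, P3 = 0x19, P4 = 0x4E, P5 = 0xA5, P6 = 0x40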